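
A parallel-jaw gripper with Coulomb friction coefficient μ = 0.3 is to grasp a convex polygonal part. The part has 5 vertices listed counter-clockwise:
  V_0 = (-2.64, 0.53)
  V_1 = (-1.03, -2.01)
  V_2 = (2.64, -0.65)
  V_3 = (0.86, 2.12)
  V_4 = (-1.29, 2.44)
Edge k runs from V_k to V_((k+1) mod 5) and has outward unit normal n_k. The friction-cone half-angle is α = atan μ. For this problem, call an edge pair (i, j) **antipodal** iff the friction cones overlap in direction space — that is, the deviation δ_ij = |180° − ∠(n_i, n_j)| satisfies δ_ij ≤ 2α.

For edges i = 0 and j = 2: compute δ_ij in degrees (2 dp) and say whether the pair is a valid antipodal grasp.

α = atan 0.3 = 16.70°;  2α = 33.40°
edge 0: e_0 = (+1.61, -2.54);  n_0 = (-0.8446, -0.5354)
edge 2: e_2 = (-1.78, +2.77);  n_2 = (+0.8413, +0.5406)
∠(n_0, n_2) = 179.64°
δ = |180° − 179.64°| = 0.36°
0.36° ≤ 2α = 33.40°  →  valid

δ = 0.36°, valid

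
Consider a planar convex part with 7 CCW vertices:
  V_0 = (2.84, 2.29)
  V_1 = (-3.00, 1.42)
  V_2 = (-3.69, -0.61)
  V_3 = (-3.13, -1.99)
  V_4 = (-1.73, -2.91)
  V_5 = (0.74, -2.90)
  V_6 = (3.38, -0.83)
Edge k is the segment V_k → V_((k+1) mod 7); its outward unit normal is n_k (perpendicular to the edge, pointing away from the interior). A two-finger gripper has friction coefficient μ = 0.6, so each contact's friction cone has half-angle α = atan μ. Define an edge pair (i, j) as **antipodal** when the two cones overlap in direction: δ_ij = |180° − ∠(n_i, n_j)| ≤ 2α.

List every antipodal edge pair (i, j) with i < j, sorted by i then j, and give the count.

α = atan 0.6 = 30.96°;  2α = 61.93°
n_0 = (-0.1473, +0.9891)
n_1 = (-0.9468, +0.3218)
n_2 = (-0.9266, -0.3760)
n_3 = (-0.5492, -0.8357)
n_4 = (+0.0040, -1.0000)
n_5 = (+0.6170, -0.7869)
n_6 = (+0.9854, +0.1705)
  (0,1): δ = 117.25°  ·
  (0,2): δ = 76.39°  ·
  (0,3): δ = 41.78°  ✓
  (0,4): δ = 8.24°  ✓
  (0,5): δ = 29.63°  ✓
  (0,6): δ = 91.35°  ·
  (1,2): δ = 139.14°  ·
  (1,3): δ = 104.54°  ·
  (1,4): δ = 71.00°  ·
  (1,5): δ = 33.13°  ✓
  (1,6): δ = 28.59°  ✓
  (2,3): δ = 145.40°  ·
  (2,4): δ = 111.86°  ·
  (2,5): δ = 73.99°  ·
  (2,6): δ = 12.27°  ✓
  (3,4): δ = 146.46°  ·
  (3,5): δ = 108.59°  ·
  (3,6): δ = 46.87°  ✓
  (4,5): δ = 142.13°  ·
  (4,6): δ = 80.41°  ·
  (5,6): δ = 118.28°  ·
antipodal pairs: 7

count = 7; pairs: (0,3), (0,4), (0,5), (1,5), (1,6), (2,6), (3,6)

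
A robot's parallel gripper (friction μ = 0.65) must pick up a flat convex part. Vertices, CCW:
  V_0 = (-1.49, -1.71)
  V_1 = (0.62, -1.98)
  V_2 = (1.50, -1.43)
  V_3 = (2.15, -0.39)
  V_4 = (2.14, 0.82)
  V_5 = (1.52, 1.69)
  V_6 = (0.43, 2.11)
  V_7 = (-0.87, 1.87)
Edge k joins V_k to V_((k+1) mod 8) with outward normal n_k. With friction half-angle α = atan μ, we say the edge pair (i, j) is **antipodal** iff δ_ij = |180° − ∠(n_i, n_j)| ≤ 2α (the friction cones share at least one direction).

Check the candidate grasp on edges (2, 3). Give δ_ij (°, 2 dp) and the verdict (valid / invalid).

δ = 147.52°, invalid

α = atan 0.65 = 33.02°;  2α = 66.05°
edge 2: e_2 = (+0.65, +1.04);  n_2 = (+0.8480, -0.5300)
edge 3: e_3 = (-0.01, +1.21);  n_3 = (+1.0000, +0.0083)
∠(n_2, n_3) = 32.48°
δ = |180° − 32.48°| = 147.52°
147.52° > 2α = 66.05°  →  invalid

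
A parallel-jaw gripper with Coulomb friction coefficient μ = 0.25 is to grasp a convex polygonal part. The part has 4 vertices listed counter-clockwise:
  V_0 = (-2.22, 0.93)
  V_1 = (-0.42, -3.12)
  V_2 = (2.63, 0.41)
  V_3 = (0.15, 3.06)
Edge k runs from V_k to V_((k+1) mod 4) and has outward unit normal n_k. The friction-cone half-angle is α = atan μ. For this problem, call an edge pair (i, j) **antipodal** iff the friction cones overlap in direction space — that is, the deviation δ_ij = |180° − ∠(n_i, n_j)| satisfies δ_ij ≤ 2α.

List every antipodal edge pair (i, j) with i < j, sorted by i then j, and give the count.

α = atan 0.25 = 14.04°;  2α = 28.07°
n_0 = (-0.9138, -0.4061)
n_1 = (+0.7567, -0.6538)
n_2 = (+0.7301, +0.6833)
n_3 = (-0.6684, +0.7438)
  (0,1): δ = 64.79°  ·
  (0,2): δ = 19.14°  ✓
  (0,3): δ = 107.98°  ·
  (1,2): δ = 96.07°  ·
  (1,3): δ = 7.23°  ✓
  (2,3): δ = 91.15°  ·
antipodal pairs: 2

count = 2; pairs: (0,2), (1,3)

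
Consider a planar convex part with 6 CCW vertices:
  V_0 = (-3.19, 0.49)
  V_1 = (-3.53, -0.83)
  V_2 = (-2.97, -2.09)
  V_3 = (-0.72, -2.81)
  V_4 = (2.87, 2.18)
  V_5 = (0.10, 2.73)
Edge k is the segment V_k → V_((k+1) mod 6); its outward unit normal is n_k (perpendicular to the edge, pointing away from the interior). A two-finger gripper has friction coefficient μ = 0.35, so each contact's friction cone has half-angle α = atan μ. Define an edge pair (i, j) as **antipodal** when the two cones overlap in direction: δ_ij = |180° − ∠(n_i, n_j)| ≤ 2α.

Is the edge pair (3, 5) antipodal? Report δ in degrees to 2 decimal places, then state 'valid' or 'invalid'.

δ = 20.02°, valid

α = atan 0.35 = 19.29°;  2α = 38.58°
edge 3: e_3 = (+3.59, +4.99);  n_3 = (+0.8118, -0.5840)
edge 5: e_5 = (-3.29, -2.24);  n_5 = (-0.5628, +0.8266)
∠(n_3, n_5) = 159.98°
δ = |180° − 159.98°| = 20.02°
20.02° ≤ 2α = 38.58°  →  valid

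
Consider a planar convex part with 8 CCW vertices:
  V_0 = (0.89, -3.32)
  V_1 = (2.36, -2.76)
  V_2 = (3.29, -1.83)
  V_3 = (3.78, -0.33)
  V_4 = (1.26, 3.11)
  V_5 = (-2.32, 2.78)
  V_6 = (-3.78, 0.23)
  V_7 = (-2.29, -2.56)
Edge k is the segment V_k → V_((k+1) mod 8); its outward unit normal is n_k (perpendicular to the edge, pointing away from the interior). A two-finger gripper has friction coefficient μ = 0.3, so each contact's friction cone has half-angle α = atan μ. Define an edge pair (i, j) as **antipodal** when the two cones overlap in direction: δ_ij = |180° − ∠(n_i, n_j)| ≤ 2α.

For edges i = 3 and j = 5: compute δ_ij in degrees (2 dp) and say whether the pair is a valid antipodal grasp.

δ = 66.02°, invalid

α = atan 0.3 = 16.70°;  2α = 33.40°
edge 3: e_3 = (-2.52, +3.44);  n_3 = (+0.8067, +0.5910)
edge 5: e_5 = (-1.46, -2.55);  n_5 = (-0.8678, +0.4969)
∠(n_3, n_5) = 113.98°
δ = |180° − 113.98°| = 66.02°
66.02° > 2α = 33.40°  →  invalid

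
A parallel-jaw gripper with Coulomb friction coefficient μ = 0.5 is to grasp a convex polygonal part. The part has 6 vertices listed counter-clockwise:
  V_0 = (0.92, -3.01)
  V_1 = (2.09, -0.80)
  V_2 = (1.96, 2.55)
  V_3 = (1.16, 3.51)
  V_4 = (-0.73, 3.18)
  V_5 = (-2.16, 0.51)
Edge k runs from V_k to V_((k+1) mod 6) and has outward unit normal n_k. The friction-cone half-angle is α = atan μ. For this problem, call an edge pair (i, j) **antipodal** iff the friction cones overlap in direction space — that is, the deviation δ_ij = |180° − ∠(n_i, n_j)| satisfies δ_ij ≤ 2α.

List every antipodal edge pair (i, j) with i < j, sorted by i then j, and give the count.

count = 5; pairs: (0,3), (0,4), (1,4), (1,5), (2,5)

α = atan 0.5 = 26.57°;  2α = 53.13°
n_0 = (+0.8838, -0.4679)
n_1 = (+0.9992, +0.0388)
n_2 = (+0.7682, +0.6402)
n_3 = (-0.1720, +0.9851)
n_4 = (-0.8815, +0.4721)
n_5 = (-0.7526, -0.6585)
  (0,1): δ = 149.88°  ·
  (0,2): δ = 112.30°  ·
  (0,3): δ = 52.20°  ✓
  (0,4): δ = 0.28°  ✓
  (0,5): δ = 69.08°  ·
  (1,2): δ = 142.42°  ·
  (1,3): δ = 82.32°  ·
  (1,4): δ = 30.39°  ✓
  (1,5): δ = 38.96°  ✓
  (2,3): δ = 119.90°  ·
  (2,4): δ = 67.98°  ·
  (2,5): δ = 1.38°  ✓
  (3,4): δ = 128.08°  ·
  (3,5): δ = 58.72°  ·
  (4,5): δ = 110.64°  ·
antipodal pairs: 5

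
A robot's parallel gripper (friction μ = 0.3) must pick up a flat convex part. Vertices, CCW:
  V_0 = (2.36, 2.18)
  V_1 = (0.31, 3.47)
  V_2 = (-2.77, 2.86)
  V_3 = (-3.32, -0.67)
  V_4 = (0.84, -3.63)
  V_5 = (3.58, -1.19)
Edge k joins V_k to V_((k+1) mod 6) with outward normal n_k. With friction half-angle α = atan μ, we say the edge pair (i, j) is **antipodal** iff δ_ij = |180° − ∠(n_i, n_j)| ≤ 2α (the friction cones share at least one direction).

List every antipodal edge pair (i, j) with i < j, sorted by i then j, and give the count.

count = 3; pairs: (0,3), (1,4), (2,5)

α = atan 0.3 = 16.70°;  2α = 33.40°
n_0 = (+0.5326, +0.8464)
n_1 = (-0.1943, +0.9809)
n_2 = (-0.9881, +0.1539)
n_3 = (-0.5798, -0.8148)
n_4 = (+0.6650, -0.7468)
n_5 = (+0.9403, +0.3404)
  (0,1): δ = 136.62°  ·
  (0,2): δ = 66.67°  ·
  (0,3): δ = 3.25°  ✓
  (0,4): δ = 73.87°  ·
  (0,5): δ = 142.08°  ·
  (1,2): δ = 110.06°  ·
  (1,3): δ = 46.64°  ·
  (1,4): δ = 30.48°  ✓
  (1,5): δ = 98.70°  ·
  (2,3): δ = 116.58°  ·
  (2,4): δ = 39.46°  ·
  (2,5): δ = 28.76°  ✓
  (3,4): δ = 102.88°  ·
  (3,5): δ = 34.67°  ·
  (4,5): δ = 111.78°  ·
antipodal pairs: 3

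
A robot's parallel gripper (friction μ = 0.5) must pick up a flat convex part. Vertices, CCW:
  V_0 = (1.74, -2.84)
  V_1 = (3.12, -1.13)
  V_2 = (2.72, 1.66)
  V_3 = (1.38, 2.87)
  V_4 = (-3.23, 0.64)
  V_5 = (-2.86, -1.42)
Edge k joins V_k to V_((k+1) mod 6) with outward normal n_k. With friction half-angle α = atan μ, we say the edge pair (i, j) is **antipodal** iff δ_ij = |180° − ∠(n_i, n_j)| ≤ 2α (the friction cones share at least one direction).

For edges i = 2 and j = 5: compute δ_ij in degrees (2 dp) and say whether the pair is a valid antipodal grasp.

α = atan 0.5 = 26.57°;  2α = 53.13°
edge 2: e_2 = (-1.34, +1.21);  n_2 = (+0.6702, +0.7422)
edge 5: e_5 = (+4.60, -1.42);  n_5 = (-0.2950, -0.9555)
∠(n_2, n_5) = 155.07°
δ = |180° − 155.07°| = 24.93°
24.93° ≤ 2α = 53.13°  →  valid

δ = 24.93°, valid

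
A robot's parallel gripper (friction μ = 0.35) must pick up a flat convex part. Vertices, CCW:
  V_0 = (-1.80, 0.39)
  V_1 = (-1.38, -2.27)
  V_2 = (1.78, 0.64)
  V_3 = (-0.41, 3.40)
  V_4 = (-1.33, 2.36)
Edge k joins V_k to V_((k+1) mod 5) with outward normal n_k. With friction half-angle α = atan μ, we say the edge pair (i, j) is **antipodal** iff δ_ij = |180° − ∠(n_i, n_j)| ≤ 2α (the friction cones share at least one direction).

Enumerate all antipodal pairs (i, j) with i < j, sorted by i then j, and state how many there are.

count = 3; pairs: (0,2), (1,3), (1,4)

α = atan 0.35 = 19.29°;  2α = 38.58°
n_0 = (-0.9878, -0.1560)
n_1 = (+0.6774, -0.7356)
n_2 = (+0.7834, +0.6216)
n_3 = (-0.7490, +0.6626)
n_4 = (-0.9727, +0.2321)
  (0,1): δ = 56.33°  ·
  (0,2): δ = 29.46°  ✓
  (0,3): δ = 129.53°  ·
  (0,4): δ = 157.61°  ·
  (1,2): δ = 94.21°  ·
  (1,3): δ = 5.86°  ✓
  (1,4): δ = 33.94°  ✓
  (2,3): δ = 79.93°  ·
  (2,4): δ = 51.85°  ·
  (3,4): δ = 151.92°  ·
antipodal pairs: 3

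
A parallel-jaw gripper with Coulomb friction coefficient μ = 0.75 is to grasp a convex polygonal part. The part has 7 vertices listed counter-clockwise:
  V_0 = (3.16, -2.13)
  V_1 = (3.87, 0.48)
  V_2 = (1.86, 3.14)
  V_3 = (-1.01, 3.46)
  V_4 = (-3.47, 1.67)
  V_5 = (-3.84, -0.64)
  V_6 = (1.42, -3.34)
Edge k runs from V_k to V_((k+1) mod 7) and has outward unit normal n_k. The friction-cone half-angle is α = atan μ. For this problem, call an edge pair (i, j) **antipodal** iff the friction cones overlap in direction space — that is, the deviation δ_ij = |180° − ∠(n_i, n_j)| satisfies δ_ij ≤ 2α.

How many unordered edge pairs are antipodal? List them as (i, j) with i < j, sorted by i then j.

count = 9; pairs: (0,3), (0,4), (1,4), (1,5), (2,5), (2,6), (3,5), (3,6), (4,6)

α = atan 0.75 = 36.87°;  2α = 73.74°
n_0 = (+0.9649, -0.2625)
n_1 = (+0.7978, +0.6029)
n_2 = (+0.1108, +0.9938)
n_3 = (-0.5884, +0.8086)
n_4 = (-0.9874, +0.1582)
n_5 = (-0.4567, -0.8896)
n_6 = (+0.5709, -0.8210)
  (0,1): δ = 127.71°  ·
  (0,2): δ = 81.14°  ·
  (0,3): δ = 38.74°  ✓
  (0,4): δ = 6.12°  ✓
  (0,5): δ = 78.05°  ·
  (0,6): δ = 140.03°  ·
  (1,2): δ = 133.44°  ·
  (1,3): δ = 91.03°  ·
  (1,4): δ = 46.18°  ✓
  (1,5): δ = 25.75°  ✓
  (1,6): δ = 87.74°  ·
  (2,3): δ = 137.60°  ·
  (2,4): δ = 92.74°  ·
  (2,5): δ = 20.81°  ✓
  (2,6): δ = 41.18°  ✓
  (3,4): δ = 135.14°  ·
  (3,5): δ = 63.21°  ✓
  (3,6): δ = 1.23°  ✓
  (4,5): δ = 108.07°  ·
  (4,6): δ = 46.09°  ✓
  (5,6): δ = 118.01°  ·
antipodal pairs: 9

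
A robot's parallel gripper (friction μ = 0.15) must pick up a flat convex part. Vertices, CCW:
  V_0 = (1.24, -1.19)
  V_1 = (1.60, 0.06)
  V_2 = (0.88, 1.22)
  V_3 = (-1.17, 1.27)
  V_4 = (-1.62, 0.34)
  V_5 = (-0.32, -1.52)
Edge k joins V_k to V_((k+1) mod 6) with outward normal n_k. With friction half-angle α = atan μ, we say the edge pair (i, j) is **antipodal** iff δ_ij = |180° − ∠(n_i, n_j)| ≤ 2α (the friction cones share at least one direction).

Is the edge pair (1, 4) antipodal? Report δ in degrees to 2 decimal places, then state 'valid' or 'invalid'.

α = atan 0.15 = 8.53°;  2α = 17.06°
edge 1: e_1 = (-0.72, +1.16);  n_1 = (+0.8496, +0.5274)
edge 4: e_4 = (+1.30, -1.86);  n_4 = (-0.8196, -0.5729)
∠(n_1, n_4) = 176.88°
δ = |180° − 176.88°| = 3.12°
3.12° ≤ 2α = 17.06°  →  valid

δ = 3.12°, valid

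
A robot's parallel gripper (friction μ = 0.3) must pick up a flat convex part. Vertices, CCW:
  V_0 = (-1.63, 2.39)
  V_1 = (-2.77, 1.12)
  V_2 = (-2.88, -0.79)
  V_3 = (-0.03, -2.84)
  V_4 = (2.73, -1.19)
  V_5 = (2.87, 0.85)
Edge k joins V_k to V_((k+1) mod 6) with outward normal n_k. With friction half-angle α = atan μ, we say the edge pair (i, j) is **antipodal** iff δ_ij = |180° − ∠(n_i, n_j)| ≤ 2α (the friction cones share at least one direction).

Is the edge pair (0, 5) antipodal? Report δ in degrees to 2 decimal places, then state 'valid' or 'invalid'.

α = atan 0.3 = 16.70°;  2α = 33.40°
edge 0: e_0 = (-1.14, -1.27);  n_0 = (-0.7442, +0.6680)
edge 5: e_5 = (-4.50, +1.54);  n_5 = (+0.3238, +0.9461)
∠(n_0, n_5) = 66.98°
δ = |180° − 66.98°| = 113.02°
113.02° > 2α = 33.40°  →  invalid

δ = 113.02°, invalid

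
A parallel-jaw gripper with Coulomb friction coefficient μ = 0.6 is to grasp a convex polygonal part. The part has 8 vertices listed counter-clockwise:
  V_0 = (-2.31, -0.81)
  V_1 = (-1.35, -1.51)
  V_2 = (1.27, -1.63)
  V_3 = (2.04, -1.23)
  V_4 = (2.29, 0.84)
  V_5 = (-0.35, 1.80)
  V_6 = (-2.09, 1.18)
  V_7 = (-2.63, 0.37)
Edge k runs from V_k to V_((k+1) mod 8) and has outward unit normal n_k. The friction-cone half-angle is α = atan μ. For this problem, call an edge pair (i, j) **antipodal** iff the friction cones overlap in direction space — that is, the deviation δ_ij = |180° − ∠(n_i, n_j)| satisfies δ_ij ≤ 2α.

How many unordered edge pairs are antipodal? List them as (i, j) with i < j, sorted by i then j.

α = atan 0.6 = 30.96°;  2α = 61.93°
n_0 = (-0.5892, -0.8080)
n_1 = (-0.0458, -0.9990)
n_2 = (+0.4610, -0.8874)
n_3 = (+0.9928, -0.1199)
n_4 = (+0.3417, +0.9398)
n_5 = (-0.3357, +0.9420)
n_6 = (-0.8321, +0.5547)
n_7 = (-0.9651, -0.2617)
  (0,1): δ = 146.52°  ·
  (0,2): δ = 116.45°  ·
  (0,3): δ = 60.79°  ✓
  (0,4): δ = 16.12°  ✓
  (0,5): δ = 55.71°  ✓
  (0,6): δ = 92.41°  ·
  (0,7): δ = 141.27°  ·
  (1,2): δ = 149.93°  ·
  (1,3): δ = 94.26°  ·
  (1,4): δ = 17.36°  ✓
  (1,5): δ = 22.23°  ✓
  (1,6): δ = 58.93°  ✓
  (1,7): δ = 107.80°  ·
  (2,3): δ = 124.34°  ·
  (2,4): δ = 47.43°  ✓
  (2,5): δ = 7.84°  ✓
  (2,6): δ = 28.86°  ✓
  (2,7): δ = 77.72°  ·
  (3,4): δ = 103.10°  ·
  (3,5): δ = 63.50°  ·
  (3,6): δ = 26.80°  ✓
  (3,7): δ = 22.06°  ✓
  (4,5): δ = 140.40°  ·
  (4,6): δ = 103.71°  ·
  (4,7): δ = 54.84°  ✓
  (5,6): δ = 143.30°  ·
  (5,7): δ = 94.44°  ·
  (6,7): δ = 131.14°  ·
antipodal pairs: 12

count = 12; pairs: (0,3), (0,4), (0,5), (1,4), (1,5), (1,6), (2,4), (2,5), (2,6), (3,6), (3,7), (4,7)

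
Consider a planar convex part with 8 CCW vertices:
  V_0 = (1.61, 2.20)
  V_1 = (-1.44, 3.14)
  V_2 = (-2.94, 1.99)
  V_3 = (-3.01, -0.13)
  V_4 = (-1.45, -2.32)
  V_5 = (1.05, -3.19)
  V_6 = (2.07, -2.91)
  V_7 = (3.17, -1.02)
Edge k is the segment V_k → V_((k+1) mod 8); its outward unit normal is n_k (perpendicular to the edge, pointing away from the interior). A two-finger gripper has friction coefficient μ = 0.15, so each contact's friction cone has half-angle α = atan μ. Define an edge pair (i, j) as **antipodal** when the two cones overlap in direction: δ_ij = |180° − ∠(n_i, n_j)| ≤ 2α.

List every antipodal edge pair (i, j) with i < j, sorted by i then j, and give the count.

α = atan 0.15 = 8.53°;  2α = 17.06°
n_0 = (+0.2945, +0.9556)
n_1 = (-0.6084, +0.7936)
n_2 = (-0.9995, +0.0330)
n_3 = (-0.8145, -0.5802)
n_4 = (-0.3287, -0.9444)
n_5 = (+0.2647, -0.9643)
n_6 = (+0.8643, -0.5030)
n_7 = (+0.8999, +0.4360)
  (0,1): δ = 125.39°  ·
  (0,2): δ = 74.76°  ·
  (0,3): δ = 37.41°  ·
  (0,4): δ = 2.06°  ✓
  (0,5): δ = 32.48°  ·
  (0,6): δ = 76.93°  ·
  (0,7): δ = 132.98°  ·
  (1,2): δ = 129.37°  ·
  (1,3): δ = 92.01°  ·
  (1,4): δ = 56.66°  ·
  (1,5): δ = 22.13°  ·
  (1,6): δ = 22.32°  ·
  (1,7): δ = 78.37°  ·
  (2,3): δ = 142.65°  ·
  (2,4): δ = 107.30°  ·
  (2,5): δ = 72.76°  ·
  (2,6): δ = 28.31°  ·
  (2,7): δ = 27.74°  ·
  (3,4): δ = 144.65°  ·
  (3,5): δ = 110.11°  ·
  (3,6): δ = 65.66°  ·
  (3,7): δ = 9.61°  ✓
  (4,5): δ = 145.46°  ·
  (4,6): δ = 101.01°  ·
  (4,7): δ = 44.96°  ·
  (5,6): δ = 135.55°  ·
  (5,7): δ = 79.50°  ·
  (6,7): δ = 123.95°  ·
antipodal pairs: 2

count = 2; pairs: (0,4), (3,7)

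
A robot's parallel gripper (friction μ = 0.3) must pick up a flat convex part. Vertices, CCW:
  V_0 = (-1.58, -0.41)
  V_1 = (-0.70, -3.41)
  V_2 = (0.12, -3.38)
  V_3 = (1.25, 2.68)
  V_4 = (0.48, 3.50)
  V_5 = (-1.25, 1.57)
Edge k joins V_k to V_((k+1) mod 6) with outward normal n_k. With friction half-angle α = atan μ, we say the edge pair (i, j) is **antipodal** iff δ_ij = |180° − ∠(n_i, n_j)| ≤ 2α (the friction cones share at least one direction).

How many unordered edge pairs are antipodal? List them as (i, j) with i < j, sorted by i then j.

count = 4; pairs: (0,2), (0,3), (2,4), (2,5)

α = atan 0.3 = 16.70°;  2α = 33.40°
n_0 = (-0.9596, -0.2815)
n_1 = (+0.0366, -0.9993)
n_2 = (+0.9831, -0.1833)
n_3 = (+0.7290, +0.6845)
n_4 = (-0.7446, +0.6675)
n_5 = (-0.9864, +0.1644)
  (0,1): δ = 104.25°  ·
  (0,2): δ = 26.91°  ✓
  (0,3): δ = 26.85°  ✓
  (0,4): δ = 121.78°  ·
  (0,5): δ = 154.19°  ·
  (1,2): δ = 102.66°  ·
  (1,3): δ = 48.90°  ·
  (1,4): δ = 46.03°  ·
  (1,5): δ = 78.44°  ·
  (2,3): δ = 126.24°  ·
  (2,4): δ = 31.31°  ✓
  (2,5): δ = 1.10°  ✓
  (3,4): δ = 85.07°  ·
  (3,5): δ = 52.66°  ·
  (4,5): δ = 147.59°  ·
antipodal pairs: 4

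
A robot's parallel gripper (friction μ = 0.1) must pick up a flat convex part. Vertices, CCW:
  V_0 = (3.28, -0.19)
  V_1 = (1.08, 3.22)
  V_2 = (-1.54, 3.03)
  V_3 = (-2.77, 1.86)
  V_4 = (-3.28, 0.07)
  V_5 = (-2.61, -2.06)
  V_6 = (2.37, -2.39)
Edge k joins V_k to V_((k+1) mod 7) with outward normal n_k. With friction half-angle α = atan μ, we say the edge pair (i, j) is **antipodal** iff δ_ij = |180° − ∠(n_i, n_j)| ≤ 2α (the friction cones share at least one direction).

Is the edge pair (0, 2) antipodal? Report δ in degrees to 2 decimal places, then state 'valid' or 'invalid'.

α = atan 0.1 = 5.71°;  2α = 11.42°
edge 0: e_0 = (-2.20, +3.41);  n_0 = (+0.8403, +0.5421)
edge 2: e_2 = (-1.23, -1.17);  n_2 = (-0.6892, +0.7246)
∠(n_0, n_2) = 100.74°
δ = |180° − 100.74°| = 79.26°
79.26° > 2α = 11.42°  →  invalid

δ = 79.26°, invalid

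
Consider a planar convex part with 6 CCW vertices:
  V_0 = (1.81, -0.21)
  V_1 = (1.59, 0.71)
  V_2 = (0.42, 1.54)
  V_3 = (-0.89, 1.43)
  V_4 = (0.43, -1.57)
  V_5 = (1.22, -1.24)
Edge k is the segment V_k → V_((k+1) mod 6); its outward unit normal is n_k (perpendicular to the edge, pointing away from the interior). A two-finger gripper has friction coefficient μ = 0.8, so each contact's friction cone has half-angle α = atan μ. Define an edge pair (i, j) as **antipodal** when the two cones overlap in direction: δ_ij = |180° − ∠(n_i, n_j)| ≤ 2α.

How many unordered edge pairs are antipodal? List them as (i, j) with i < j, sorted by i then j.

α = atan 0.8 = 38.66°;  2α = 77.32°
n_0 = (+0.9726, +0.2326)
n_1 = (+0.5786, +0.8156)
n_2 = (-0.0837, +0.9965)
n_3 = (-0.9153, -0.4027)
n_4 = (+0.3854, -0.9227)
n_5 = (+0.8677, -0.4970)
  (0,1): δ = 138.80°  ·
  (0,2): δ = 98.65°  ·
  (0,3): δ = 10.30°  ✓
  (0,4): δ = 99.22°  ·
  (0,5): δ = 136.75°  ·
  (1,2): δ = 139.85°  ·
  (1,3): δ = 30.90°  ✓
  (1,4): δ = 58.02°  ✓
  (1,5): δ = 95.55°  ·
  (2,3): δ = 71.05°  ✓
  (2,4): δ = 17.87°  ✓
  (2,5): δ = 55.40°  ✓
  (3,4): δ = 91.08°  ·
  (3,5): δ = 53.55°  ✓
  (4,5): δ = 142.48°  ·
antipodal pairs: 7

count = 7; pairs: (0,3), (1,3), (1,4), (2,3), (2,4), (2,5), (3,5)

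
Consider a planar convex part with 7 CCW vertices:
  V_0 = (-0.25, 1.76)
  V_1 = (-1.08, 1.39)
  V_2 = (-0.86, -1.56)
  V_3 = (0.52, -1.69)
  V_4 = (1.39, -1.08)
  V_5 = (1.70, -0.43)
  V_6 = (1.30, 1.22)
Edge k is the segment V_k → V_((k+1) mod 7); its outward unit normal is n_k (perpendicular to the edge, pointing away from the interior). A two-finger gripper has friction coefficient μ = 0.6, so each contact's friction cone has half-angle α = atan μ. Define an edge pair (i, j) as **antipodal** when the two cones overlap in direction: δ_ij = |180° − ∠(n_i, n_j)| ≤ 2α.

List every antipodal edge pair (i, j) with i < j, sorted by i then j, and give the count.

count = 8; pairs: (0,2), (0,3), (0,4), (1,3), (1,4), (1,5), (2,6), (3,6)

α = atan 0.6 = 30.96°;  2α = 61.93°
n_0 = (-0.4072, +0.9134)
n_1 = (-0.9972, -0.0744)
n_2 = (-0.0938, -0.9956)
n_3 = (+0.5741, -0.8188)
n_4 = (+0.9026, -0.4305)
n_5 = (+0.9719, +0.2356)
n_6 = (+0.3290, +0.9443)
  (0,1): δ = 109.76°  ·
  (0,2): δ = 29.41°  ✓
  (0,3): δ = 11.01°  ✓
  (0,4): δ = 40.48°  ✓
  (0,5): δ = 79.60°  ·
  (0,6): δ = 136.77°  ·
  (1,2): δ = 99.65°  ·
  (1,3): δ = 59.23°  ✓
  (1,4): δ = 29.76°  ✓
  (1,5): δ = 9.36°  ✓
  (1,6): δ = 66.53°  ·
  (2,3): δ = 139.58°  ·
  (2,4): δ = 110.12°  ·
  (2,5): δ = 70.99°  ·
  (2,6): δ = 13.83°  ✓
  (3,4): δ = 150.53°  ·
  (3,5): δ = 111.41°  ·
  (3,6): δ = 54.24°  ✓
  (4,5): δ = 140.88°  ·
  (4,6): δ = 83.71°  ·
  (5,6): δ = 122.83°  ·
antipodal pairs: 8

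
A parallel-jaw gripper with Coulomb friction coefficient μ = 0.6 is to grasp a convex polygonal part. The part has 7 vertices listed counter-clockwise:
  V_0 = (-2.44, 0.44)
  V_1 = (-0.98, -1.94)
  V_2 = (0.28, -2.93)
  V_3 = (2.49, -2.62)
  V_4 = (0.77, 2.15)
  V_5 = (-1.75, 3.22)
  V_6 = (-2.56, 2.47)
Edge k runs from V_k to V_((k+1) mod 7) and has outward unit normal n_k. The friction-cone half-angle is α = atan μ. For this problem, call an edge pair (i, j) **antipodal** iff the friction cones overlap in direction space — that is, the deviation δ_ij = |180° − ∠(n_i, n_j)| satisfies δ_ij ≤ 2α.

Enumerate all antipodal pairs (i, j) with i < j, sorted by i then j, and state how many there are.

count = 7; pairs: (0,3), (0,4), (1,3), (1,4), (2,4), (2,5), (3,6)

α = atan 0.6 = 30.96°;  2α = 61.93°
n_0 = (-0.8524, -0.5229)
n_1 = (-0.6178, -0.7863)
n_2 = (+0.1389, -0.9903)
n_3 = (+0.9407, +0.3392)
n_4 = (+0.3908, +0.9205)
n_5 = (-0.6794, +0.7338)
n_6 = (-0.9983, -0.0590)
  (0,1): δ = 159.68°  ·
  (0,2): δ = 113.54°  ·
  (0,3): δ = 11.70°  ✓
  (0,4): δ = 35.47°  ✓
  (0,5): δ = 101.27°  ·
  (0,6): δ = 151.86°  ·
  (1,2): δ = 133.86°  ·
  (1,3): δ = 32.01°  ✓
  (1,4): δ = 15.15°  ✓
  (1,5): δ = 80.95°  ·
  (1,6): δ = 131.54°  ·
  (2,3): δ = 78.16°  ·
  (2,4): δ = 30.99°  ✓
  (2,5): δ = 34.81°  ✓
  (2,6): δ = 85.40°  ·
  (3,4): δ = 132.83°  ·
  (3,5): δ = 67.03°  ·
  (3,6): δ = 16.45°  ✓
  (4,5): δ = 114.20°  ·
  (4,6): δ = 63.61°  ·
  (5,6): δ = 129.41°  ·
antipodal pairs: 7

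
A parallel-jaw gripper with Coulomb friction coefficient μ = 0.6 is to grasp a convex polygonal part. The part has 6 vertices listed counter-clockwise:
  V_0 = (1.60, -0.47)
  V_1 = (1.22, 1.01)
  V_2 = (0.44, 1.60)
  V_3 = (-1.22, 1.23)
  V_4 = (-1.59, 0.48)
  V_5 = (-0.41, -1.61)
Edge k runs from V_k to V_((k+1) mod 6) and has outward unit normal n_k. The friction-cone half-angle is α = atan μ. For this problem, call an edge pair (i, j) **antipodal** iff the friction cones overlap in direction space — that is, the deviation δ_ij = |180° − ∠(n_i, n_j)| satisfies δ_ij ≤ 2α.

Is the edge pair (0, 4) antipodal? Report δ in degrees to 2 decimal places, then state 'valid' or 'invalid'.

α = atan 0.6 = 30.96°;  2α = 61.93°
edge 0: e_0 = (-0.38, +1.48);  n_0 = (+0.9686, +0.2487)
edge 4: e_4 = (+1.18, -2.09);  n_4 = (-0.8708, -0.4916)
∠(n_0, n_4) = 164.95°
δ = |180° − 164.95°| = 15.05°
15.05° ≤ 2α = 61.93°  →  valid

δ = 15.05°, valid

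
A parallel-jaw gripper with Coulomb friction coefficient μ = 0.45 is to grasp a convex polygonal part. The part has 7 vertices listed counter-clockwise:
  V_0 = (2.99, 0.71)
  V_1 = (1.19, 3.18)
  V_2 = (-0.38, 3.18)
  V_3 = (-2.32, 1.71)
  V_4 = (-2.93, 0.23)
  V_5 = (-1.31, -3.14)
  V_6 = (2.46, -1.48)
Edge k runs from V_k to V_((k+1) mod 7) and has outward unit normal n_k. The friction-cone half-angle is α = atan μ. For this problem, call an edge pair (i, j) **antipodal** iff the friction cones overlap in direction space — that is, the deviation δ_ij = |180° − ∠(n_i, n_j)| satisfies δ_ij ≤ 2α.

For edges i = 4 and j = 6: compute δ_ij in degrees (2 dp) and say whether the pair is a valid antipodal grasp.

δ = 39.28°, valid

α = atan 0.45 = 24.23°;  2α = 48.46°
edge 4: e_4 = (+1.62, -3.37);  n_4 = (-0.9013, -0.4333)
edge 6: e_6 = (+0.53, +2.19);  n_6 = (+0.9719, -0.2352)
∠(n_4, n_6) = 140.72°
δ = |180° − 140.72°| = 39.28°
39.28° ≤ 2α = 48.46°  →  valid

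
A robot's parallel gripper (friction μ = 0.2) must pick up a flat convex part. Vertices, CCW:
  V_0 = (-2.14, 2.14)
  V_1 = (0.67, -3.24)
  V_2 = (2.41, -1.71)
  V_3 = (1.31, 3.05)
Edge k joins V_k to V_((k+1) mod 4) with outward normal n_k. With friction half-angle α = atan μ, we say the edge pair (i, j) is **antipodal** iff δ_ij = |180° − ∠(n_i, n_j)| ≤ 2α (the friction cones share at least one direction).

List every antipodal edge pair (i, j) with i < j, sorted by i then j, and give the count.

α = atan 0.2 = 11.31°;  2α = 22.62°
n_0 = (-0.8864, -0.4630)
n_1 = (+0.6603, -0.7510)
n_2 = (+0.9743, +0.2252)
n_3 = (-0.2550, +0.9669)
  (0,1): δ = 76.25°  ·
  (0,2): δ = 14.57°  ✓
  (0,3): δ = 77.20°  ·
  (1,2): δ = 118.31°  ·
  (1,3): δ = 26.55°  ·
  (2,3): δ = 88.24°  ·
antipodal pairs: 1

count = 1; pairs: (0,2)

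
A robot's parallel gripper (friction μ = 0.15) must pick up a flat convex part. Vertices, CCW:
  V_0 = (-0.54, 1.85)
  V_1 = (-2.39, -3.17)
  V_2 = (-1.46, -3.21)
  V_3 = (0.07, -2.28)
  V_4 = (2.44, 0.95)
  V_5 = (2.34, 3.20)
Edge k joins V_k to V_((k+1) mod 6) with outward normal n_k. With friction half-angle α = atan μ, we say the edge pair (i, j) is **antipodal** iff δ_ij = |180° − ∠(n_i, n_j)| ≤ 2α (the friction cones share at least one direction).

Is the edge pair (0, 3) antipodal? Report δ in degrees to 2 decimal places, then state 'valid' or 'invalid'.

δ = 16.04°, valid

α = atan 0.15 = 8.53°;  2α = 17.06°
edge 0: e_0 = (-1.85, -5.02);  n_0 = (-0.9383, +0.3458)
edge 3: e_3 = (+2.37, +3.23);  n_3 = (+0.8062, -0.5916)
∠(n_0, n_3) = 163.96°
δ = |180° − 163.96°| = 16.04°
16.04° ≤ 2α = 17.06°  →  valid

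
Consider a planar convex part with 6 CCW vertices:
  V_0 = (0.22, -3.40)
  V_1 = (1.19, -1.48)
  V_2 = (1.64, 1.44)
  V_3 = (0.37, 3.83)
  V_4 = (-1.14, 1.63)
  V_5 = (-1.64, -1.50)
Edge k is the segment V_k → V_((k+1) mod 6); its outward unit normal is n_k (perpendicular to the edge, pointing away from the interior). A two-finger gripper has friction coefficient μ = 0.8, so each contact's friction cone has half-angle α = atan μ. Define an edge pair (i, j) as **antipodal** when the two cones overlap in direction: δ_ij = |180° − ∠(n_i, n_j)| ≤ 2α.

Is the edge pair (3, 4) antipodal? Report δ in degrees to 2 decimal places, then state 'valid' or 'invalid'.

δ = 154.61°, invalid

α = atan 0.8 = 38.66°;  2α = 77.32°
edge 3: e_3 = (-1.51, -2.20);  n_3 = (-0.8245, +0.5659)
edge 4: e_4 = (-0.50, -3.13);  n_4 = (-0.9875, +0.1577)
∠(n_3, n_4) = 25.39°
δ = |180° − 25.39°| = 154.61°
154.61° > 2α = 77.32°  →  invalid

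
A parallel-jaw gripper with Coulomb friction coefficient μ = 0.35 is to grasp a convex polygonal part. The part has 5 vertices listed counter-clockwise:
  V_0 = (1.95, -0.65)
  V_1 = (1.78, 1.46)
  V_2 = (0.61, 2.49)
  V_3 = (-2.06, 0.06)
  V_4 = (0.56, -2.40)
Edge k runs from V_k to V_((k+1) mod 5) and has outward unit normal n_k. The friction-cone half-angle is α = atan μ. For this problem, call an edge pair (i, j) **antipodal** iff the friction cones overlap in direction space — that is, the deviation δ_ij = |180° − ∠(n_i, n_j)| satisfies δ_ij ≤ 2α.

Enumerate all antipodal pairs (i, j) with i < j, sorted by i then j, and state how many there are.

α = atan 0.35 = 19.29°;  2α = 38.58°
n_0 = (+0.9968, +0.0803)
n_1 = (+0.6608, +0.7506)
n_2 = (-0.6731, +0.7396)
n_3 = (-0.6845, -0.7290)
n_4 = (+0.7830, -0.6220)
  (0,1): δ = 135.97°  ·
  (0,2): δ = 52.30°  ·
  (0,3): δ = 42.20°  ·
  (0,4): δ = 136.93°  ·
  (1,2): δ = 96.34°  ·
  (1,3): δ = 1.84°  ✓
  (1,4): δ = 92.90°  ·
  (2,3): δ = 85.50°  ·
  (2,4): δ = 9.23°  ✓
  (3,4): δ = 85.26°  ·
antipodal pairs: 2

count = 2; pairs: (1,3), (2,4)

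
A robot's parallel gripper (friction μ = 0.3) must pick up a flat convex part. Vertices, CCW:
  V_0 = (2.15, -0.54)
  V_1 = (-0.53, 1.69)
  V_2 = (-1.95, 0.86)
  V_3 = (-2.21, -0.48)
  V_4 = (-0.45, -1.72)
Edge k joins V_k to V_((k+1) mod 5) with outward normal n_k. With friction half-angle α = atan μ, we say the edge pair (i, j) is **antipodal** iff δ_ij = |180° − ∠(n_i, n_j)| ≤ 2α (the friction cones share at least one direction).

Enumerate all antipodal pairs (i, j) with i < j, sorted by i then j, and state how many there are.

α = atan 0.3 = 16.70°;  2α = 33.40°
n_0 = (+0.6396, +0.7687)
n_1 = (-0.5046, +0.8633)
n_2 = (-0.9817, +0.1905)
n_3 = (-0.5760, -0.8175)
n_4 = (+0.4133, -0.9106)
  (0,1): δ = 109.93°  ·
  (0,2): δ = 61.22°  ·
  (0,3): δ = 4.60°  ✓
  (0,4): δ = 64.17°  ·
  (1,2): δ = 131.29°  ·
  (1,3): δ = 65.47°  ·
  (1,4): δ = 5.90°  ✓
  (2,3): δ = 114.19°  ·
  (2,4): δ = 54.61°  ·
  (3,4): δ = 120.42°  ·
antipodal pairs: 2

count = 2; pairs: (0,3), (1,4)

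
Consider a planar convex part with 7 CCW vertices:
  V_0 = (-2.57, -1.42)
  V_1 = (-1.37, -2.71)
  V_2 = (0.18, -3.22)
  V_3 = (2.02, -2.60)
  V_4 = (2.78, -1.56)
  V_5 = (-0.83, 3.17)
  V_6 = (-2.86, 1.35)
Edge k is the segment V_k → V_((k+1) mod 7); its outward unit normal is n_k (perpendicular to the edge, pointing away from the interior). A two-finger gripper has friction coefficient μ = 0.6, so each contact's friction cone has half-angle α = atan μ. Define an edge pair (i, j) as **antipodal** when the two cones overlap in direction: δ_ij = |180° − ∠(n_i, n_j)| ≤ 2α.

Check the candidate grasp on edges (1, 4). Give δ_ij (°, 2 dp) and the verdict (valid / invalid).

δ = 34.44°, valid

α = atan 0.6 = 30.96°;  2α = 61.93°
edge 1: e_1 = (+1.55, -0.51);  n_1 = (-0.3125, -0.9499)
edge 4: e_4 = (-3.61, +4.73);  n_4 = (+0.7949, +0.6067)
∠(n_1, n_4) = 145.56°
δ = |180° − 145.56°| = 34.44°
34.44° ≤ 2α = 61.93°  →  valid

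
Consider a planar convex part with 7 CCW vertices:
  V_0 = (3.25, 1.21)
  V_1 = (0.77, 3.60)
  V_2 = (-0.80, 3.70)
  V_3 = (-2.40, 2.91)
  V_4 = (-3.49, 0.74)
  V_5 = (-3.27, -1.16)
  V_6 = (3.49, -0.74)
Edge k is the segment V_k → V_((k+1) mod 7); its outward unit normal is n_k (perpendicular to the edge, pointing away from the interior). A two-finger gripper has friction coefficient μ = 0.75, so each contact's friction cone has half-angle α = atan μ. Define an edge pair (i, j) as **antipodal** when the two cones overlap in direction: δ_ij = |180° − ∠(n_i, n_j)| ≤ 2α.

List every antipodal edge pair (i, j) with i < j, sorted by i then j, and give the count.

count = 9; pairs: (0,3), (0,4), (0,5), (1,5), (2,5), (2,6), (3,5), (3,6), (4,6)

α = atan 0.75 = 36.87°;  2α = 73.74°
n_0 = (+0.6939, +0.7201)
n_1 = (+0.0636, +0.9980)
n_2 = (-0.4427, +0.8967)
n_3 = (-0.8936, +0.4489)
n_4 = (-0.9934, -0.1150)
n_5 = (+0.0620, -0.9981)
n_6 = (+0.9925, +0.1222)
  (0,1): δ = 139.70°  ·
  (0,2): δ = 109.78°  ·
  (0,3): δ = 72.73°  ✓
  (0,4): δ = 39.45°  ✓
  (0,5): δ = 47.50°  ✓
  (0,6): δ = 140.96°  ·
  (1,2): δ = 150.08°  ·
  (1,3): δ = 113.03°  ·
  (1,4): δ = 79.75°  ·
  (1,5): δ = 7.20°  ✓
  (1,6): δ = 100.66°  ·
  (2,3): δ = 142.95°  ·
  (2,4): δ = 109.67°  ·
  (2,5): δ = 22.72°  ✓
  (2,6): δ = 70.74°  ✓
  (3,4): δ = 146.72°  ·
  (3,5): δ = 59.77°  ✓
  (3,6): δ = 33.69°  ✓
  (4,5): δ = 93.05°  ·
  (4,6): δ = 0.41°  ✓
  (5,6): δ = 86.54°  ·
antipodal pairs: 9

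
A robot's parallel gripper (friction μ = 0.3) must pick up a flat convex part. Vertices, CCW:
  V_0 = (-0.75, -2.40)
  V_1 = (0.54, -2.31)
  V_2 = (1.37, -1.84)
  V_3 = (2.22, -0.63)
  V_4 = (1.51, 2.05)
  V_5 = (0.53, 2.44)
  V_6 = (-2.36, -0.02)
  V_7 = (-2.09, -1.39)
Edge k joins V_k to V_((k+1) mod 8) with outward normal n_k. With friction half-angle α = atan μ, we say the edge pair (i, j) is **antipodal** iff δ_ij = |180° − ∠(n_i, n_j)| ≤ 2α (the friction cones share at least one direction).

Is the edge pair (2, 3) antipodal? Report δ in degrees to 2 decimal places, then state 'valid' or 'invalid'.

α = atan 0.3 = 16.70°;  2α = 33.40°
edge 2: e_2 = (+0.85, +1.21);  n_2 = (+0.8183, -0.5748)
edge 3: e_3 = (-0.71, +2.68);  n_3 = (+0.9667, +0.2561)
∠(n_2, n_3) = 49.93°
δ = |180° − 49.93°| = 130.07°
130.07° > 2α = 33.40°  →  invalid

δ = 130.07°, invalid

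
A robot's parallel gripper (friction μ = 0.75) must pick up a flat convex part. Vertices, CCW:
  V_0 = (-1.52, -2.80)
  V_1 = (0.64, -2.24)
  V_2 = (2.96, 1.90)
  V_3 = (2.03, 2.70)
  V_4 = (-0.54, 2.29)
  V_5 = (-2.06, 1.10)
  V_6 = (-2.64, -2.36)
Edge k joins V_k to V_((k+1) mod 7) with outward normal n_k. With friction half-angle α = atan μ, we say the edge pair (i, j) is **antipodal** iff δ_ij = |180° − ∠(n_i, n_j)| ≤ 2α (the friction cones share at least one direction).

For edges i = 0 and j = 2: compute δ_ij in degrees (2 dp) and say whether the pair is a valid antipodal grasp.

δ = 55.24°, valid

α = atan 0.75 = 36.87°;  2α = 73.74°
edge 0: e_0 = (+2.16, +0.56);  n_0 = (+0.2510, -0.9680)
edge 2: e_2 = (-0.93, +0.80);  n_2 = (+0.6521, +0.7581)
∠(n_0, n_2) = 124.76°
δ = |180° − 124.76°| = 55.24°
55.24° ≤ 2α = 73.74°  →  valid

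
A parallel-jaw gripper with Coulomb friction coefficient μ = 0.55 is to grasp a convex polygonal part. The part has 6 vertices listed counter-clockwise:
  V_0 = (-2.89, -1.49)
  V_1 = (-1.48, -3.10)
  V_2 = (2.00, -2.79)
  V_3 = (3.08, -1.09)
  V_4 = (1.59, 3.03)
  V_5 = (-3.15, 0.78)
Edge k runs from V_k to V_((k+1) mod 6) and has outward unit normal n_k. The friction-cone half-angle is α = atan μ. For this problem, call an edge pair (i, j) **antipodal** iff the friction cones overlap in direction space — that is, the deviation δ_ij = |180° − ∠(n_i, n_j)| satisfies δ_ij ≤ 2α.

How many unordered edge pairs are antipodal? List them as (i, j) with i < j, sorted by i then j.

count = 5; pairs: (0,3), (1,4), (2,4), (2,5), (3,5)

α = atan 0.55 = 28.81°;  2α = 57.62°
n_0 = (-0.7523, -0.6588)
n_1 = (+0.0887, -0.9961)
n_2 = (+0.8441, -0.5362)
n_3 = (+0.9404, +0.3401)
n_4 = (-0.4288, +0.9034)
n_5 = (-0.9935, -0.1138)
  (0,1): δ = 126.12°  ·
  (0,2): δ = 73.64°  ·
  (0,3): δ = 21.33°  ✓
  (0,4): δ = 74.18°  ·
  (0,5): δ = 145.32°  ·
  (1,2): δ = 127.52°  ·
  (1,3): δ = 75.21°  ·
  (1,4): δ = 20.30°  ✓
  (1,5): δ = 91.44°  ·
  (2,3): δ = 127.69°  ·
  (2,4): δ = 32.18°  ✓
  (2,5): δ = 38.96°  ✓
  (3,4): δ = 84.49°  ·
  (3,5): δ = 13.35°  ✓
  (4,5): δ = 108.86°  ·
antipodal pairs: 5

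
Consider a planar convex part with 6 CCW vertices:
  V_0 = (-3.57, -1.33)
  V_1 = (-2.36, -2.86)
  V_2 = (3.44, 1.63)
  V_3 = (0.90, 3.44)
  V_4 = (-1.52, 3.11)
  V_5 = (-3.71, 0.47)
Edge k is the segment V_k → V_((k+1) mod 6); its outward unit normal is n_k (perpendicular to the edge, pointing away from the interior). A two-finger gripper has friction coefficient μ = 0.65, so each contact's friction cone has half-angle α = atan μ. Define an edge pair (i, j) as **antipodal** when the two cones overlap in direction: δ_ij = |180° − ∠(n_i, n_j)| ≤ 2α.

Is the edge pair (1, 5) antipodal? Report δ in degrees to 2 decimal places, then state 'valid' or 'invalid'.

α = atan 0.65 = 33.02°;  2α = 66.05°
edge 1: e_1 = (+5.80, +4.49);  n_1 = (+0.6121, -0.7907)
edge 5: e_5 = (+0.14, -1.80);  n_5 = (-0.9970, -0.0775)
∠(n_1, n_5) = 123.30°
δ = |180° − 123.30°| = 56.70°
56.70° ≤ 2α = 66.05°  →  valid

δ = 56.70°, valid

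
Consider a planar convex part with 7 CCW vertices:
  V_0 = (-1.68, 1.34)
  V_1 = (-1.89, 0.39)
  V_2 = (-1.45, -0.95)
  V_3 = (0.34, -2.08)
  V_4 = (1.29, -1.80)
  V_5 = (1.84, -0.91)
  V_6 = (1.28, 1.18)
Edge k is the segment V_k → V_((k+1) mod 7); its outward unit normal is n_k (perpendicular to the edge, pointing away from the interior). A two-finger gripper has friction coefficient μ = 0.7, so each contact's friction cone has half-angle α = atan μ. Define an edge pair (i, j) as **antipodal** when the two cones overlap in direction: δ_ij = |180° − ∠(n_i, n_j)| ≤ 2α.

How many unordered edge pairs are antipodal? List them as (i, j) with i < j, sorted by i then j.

count = 10; pairs: (0,3), (0,4), (0,5), (1,4), (1,5), (1,6), (2,5), (2,6), (3,6), (4,6)

α = atan 0.7 = 34.99°;  2α = 69.98°
n_0 = (-0.9764, +0.2158)
n_1 = (-0.9501, -0.3120)
n_2 = (-0.5338, -0.8456)
n_3 = (+0.2827, -0.9592)
n_4 = (+0.8507, -0.5257)
n_5 = (+0.9659, +0.2588)
n_6 = (+0.0540, +0.9985)
  (0,1): δ = 149.36°  ·
  (0,2): δ = 109.80°  ·
  (0,3): δ = 61.11°  ✓
  (0,4): δ = 19.25°  ✓
  (0,5): δ = 27.46°  ✓
  (0,6): δ = 99.37°  ·
  (1,2): δ = 140.44°  ·
  (1,3): δ = 91.76°  ·
  (1,4): δ = 49.89°  ✓
  (1,5): δ = 3.18°  ✓
  (1,6): δ = 68.73°  ✓
  (2,3): δ = 131.31°  ·
  (2,4): δ = 89.45°  ·
  (2,5): δ = 42.74°  ✓
  (2,6): δ = 29.17°  ✓
  (3,4): δ = 138.14°  ·
  (3,5): δ = 91.42°  ·
  (3,6): δ = 19.52°  ✓
  (4,5): δ = 133.29°  ·
  (4,6): δ = 61.38°  ✓
  (5,6): δ = 108.09°  ·
antipodal pairs: 10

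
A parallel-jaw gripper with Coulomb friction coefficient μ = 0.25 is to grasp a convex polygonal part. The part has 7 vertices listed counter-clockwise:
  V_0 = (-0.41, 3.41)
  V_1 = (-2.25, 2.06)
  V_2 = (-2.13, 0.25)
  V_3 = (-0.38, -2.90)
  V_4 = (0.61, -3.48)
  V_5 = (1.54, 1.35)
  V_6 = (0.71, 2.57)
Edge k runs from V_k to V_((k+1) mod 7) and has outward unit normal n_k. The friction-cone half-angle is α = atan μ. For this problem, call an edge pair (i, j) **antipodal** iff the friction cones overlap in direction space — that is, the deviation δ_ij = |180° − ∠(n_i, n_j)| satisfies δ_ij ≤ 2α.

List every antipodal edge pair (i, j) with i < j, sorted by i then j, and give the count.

count = 5; pairs: (1,4), (2,5), (2,6), (3,5), (3,6)

α = atan 0.25 = 14.04°;  2α = 28.07°
n_0 = (-0.5916, +0.8063)
n_1 = (-0.9978, -0.0662)
n_2 = (-0.8742, -0.4856)
n_3 = (-0.5055, -0.8628)
n_4 = (+0.9820, -0.1891)
n_5 = (+0.8268, +0.5625)
n_6 = (+0.6000, +0.8000)
  (0,1): δ = 122.47°  ·
  (0,2): δ = 97.21°  ·
  (0,3): δ = 66.63°  ·
  (0,4): δ = 42.83°  ·
  (0,5): δ = 87.96°  ·
  (0,6): δ = 106.86°  ·
  (1,2): δ = 154.74°  ·
  (1,3): δ = 124.16°  ·
  (1,4): δ = 14.69°  ✓
  (1,5): δ = 30.44°  ·
  (1,6): δ = 49.34°  ·
  (2,3): δ = 149.42°  ·
  (2,4): δ = 39.95°  ·
  (2,5): δ = 5.17°  ✓
  (2,6): δ = 24.08°  ✓
  (3,4): δ = 70.53°  ·
  (3,5): δ = 25.41°  ✓
  (3,6): δ = 6.51°  ✓
  (4,5): δ = 134.87°  ·
  (4,6): δ = 115.97°  ·
  (5,6): δ = 161.10°  ·
antipodal pairs: 5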